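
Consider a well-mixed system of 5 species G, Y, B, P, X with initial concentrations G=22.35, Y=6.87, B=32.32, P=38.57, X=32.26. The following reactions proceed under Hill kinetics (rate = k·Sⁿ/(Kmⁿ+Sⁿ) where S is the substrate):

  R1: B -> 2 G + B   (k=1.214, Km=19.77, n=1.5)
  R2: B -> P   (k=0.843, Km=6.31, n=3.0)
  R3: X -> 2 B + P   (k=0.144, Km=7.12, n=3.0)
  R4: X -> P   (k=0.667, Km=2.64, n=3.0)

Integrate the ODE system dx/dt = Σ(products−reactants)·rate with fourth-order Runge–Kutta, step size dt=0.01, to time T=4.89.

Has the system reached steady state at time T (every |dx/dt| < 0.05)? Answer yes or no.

RK4 with dt=0.01: 489 steps to T=4.89. Trajectory (selected grid times):
t=0.00: G=22.35 Y=6.87 B=32.32 P=38.57 X=32.26
t=0.54: G=23.23 Y=6.87 B=32.02 P=39.46 X=31.82
t=1.09: G=24.13 Y=6.87 B=31.72 P=40.36 X=31.38
t=1.63: G=25.01 Y=6.87 B=31.42 P=41.25 X=30.94
t=2.17: G=25.88 Y=6.87 B=31.12 P=42.14 X=30.50
t=2.72: G=26.77 Y=6.87 B=30.82 P=43.04 X=30.06
t=3.26: G=27.63 Y=6.87 B=30.52 P=43.93 X=29.62
t=3.80: G=28.49 Y=6.87 B=30.22 P=44.82 X=29.19
t=4.35: G=29.36 Y=6.87 B=29.92 P=45.72 X=28.74
t=4.89: G=30.21 Y=6.87 B=29.62 P=46.61 X=28.31
Rates at T: R1=0.7856, R2=0.8349, R3=0.1417, R4=0.6665
dx/dt at T (Σ net stoichiometry × rate): G=+1.5713, Y=+0.0000, B=-0.5514, P=+1.6431, X=-0.8082
Largest |dx/dt| is |+1.6431| (P) ≥ 0.05 → not steady.

Steady state at T: no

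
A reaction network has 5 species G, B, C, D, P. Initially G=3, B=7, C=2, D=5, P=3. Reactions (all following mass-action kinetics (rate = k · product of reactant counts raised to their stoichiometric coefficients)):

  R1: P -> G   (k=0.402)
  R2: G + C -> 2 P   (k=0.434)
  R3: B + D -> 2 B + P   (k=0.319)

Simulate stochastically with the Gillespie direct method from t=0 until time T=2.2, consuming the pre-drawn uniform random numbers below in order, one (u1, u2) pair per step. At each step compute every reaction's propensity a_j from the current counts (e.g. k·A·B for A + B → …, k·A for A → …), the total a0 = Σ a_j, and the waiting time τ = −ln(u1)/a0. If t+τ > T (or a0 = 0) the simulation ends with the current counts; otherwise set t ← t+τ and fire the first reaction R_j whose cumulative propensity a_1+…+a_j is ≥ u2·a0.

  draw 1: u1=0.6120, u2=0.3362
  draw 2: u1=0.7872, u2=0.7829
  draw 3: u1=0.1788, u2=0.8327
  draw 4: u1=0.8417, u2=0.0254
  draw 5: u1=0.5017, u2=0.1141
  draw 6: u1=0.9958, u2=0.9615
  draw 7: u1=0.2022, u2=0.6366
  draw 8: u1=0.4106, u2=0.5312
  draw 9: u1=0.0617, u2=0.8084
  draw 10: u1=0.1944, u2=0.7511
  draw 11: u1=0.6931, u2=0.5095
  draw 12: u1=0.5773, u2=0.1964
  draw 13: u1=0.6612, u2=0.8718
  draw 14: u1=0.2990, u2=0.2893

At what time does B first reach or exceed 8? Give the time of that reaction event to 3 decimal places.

t=0.000: G=3 B=7 C=2 D=5 P=3
Draw 1: a1=1.206, a2=2.604, a3=11.165, a0=14.975; τ=−ln(0.6120)/14.975=0.033 → t=0.033; u2·a0=0.3362·14.975=5.035; a1+a2=3.810 < 5.035 ≤ a1+…+a3=14.975 → R3 fires; G=3 B=8 C=2 D=4 P=4
Draw 2: a1=1.608, a2=2.604, a3=10.208, a0=14.420; τ=−ln(0.7872)/14.420=0.017 → t=0.049; u2·a0=0.7829·14.420=11.289; a1+a2=4.212 < 11.289 ≤ a1+…+a3=14.420 → R3 fires; G=3 B=9 C=2 D=3 P=5
Draw 3: a1=2.010, a2=2.604, a3=8.613, a0=13.227; τ=−ln(0.1788)/13.227=0.130 → t=0.180; u2·a0=0.8327·13.227=11.014; a1+a2=4.614 < 11.014 ≤ a1+…+a3=13.227 → R3 fires; G=3 B=10 C=2 D=2 P=6
Draw 4: a1=2.412, a2=2.604, a3=6.380, a0=11.396; τ=−ln(0.8417)/11.396=0.015 → t=0.195; u2·a0=0.0254·11.396=0.289 ≤ a1=2.412 → R1 fires; G=4 B=10 C=2 D=2 P=5
Draw 5: a1=2.010, a2=3.472, a3=6.380, a0=11.862; τ=−ln(0.5017)/11.862=0.058 → t=0.253; u2·a0=0.1141·11.862=1.353 ≤ a1=2.010 → R1 fires; G=5 B=10 C=2 D=2 P=4
Draw 6: a1=1.608, a2=4.340, a3=6.380, a0=12.328; τ=−ln(0.9958)/12.328=0.000 → t=0.253; u2·a0=0.9615·12.328=11.853; a1+a2=5.948 < 11.853 ≤ a1+…+a3=12.328 → R3 fires; G=5 B=11 C=2 D=1 P=5
Draw 7: a1=2.010, a2=4.340, a3=3.509, a0=9.859; τ=−ln(0.2022)/9.859=0.162 → t=0.415; u2·a0=0.6366·9.859=6.276; a1=2.010 < 6.276 ≤ a1+a2=6.350 → R2 fires; G=4 B=11 C=1 D=1 P=7
Draw 8: a1=2.814, a2=1.736, a3=3.509, a0=8.059; τ=−ln(0.4106)/8.059=0.110 → t=0.526; u2·a0=0.5312·8.059=4.281; a1=2.814 < 4.281 ≤ a1+a2=4.550 → R2 fires; G=3 B=11 C=0 D=1 P=9
Draw 9: a1=3.618, a2=0.000, a3=3.509, a0=7.127; τ=−ln(0.0617)/7.127=0.391 → t=0.917; u2·a0=0.8084·7.127=5.761; a1+a2=3.618 < 5.761 ≤ a1+…+a3=7.127 → R3 fires; G=3 B=12 C=0 D=0 P=10
Draw 10: a1=4.020, a2=0.000, a3=0.000, a0=4.020; τ=−ln(0.1944)/4.020=0.407 → t=1.324; u2·a0=0.7511·4.020=3.019 ≤ a1=4.020 → R1 fires; G=4 B=12 C=0 D=0 P=9
Draw 11: a1=3.618, a2=0.000, a3=0.000, a0=3.618; τ=−ln(0.6931)/3.618=0.101 → t=1.425; u2·a0=0.5095·3.618=1.843 ≤ a1=3.618 → R1 fires; G=5 B=12 C=0 D=0 P=8
Draw 12: a1=3.216, a2=0.000, a3=0.000, a0=3.216; τ=−ln(0.5773)/3.216=0.171 → t=1.596; u2·a0=0.1964·3.216=0.632 ≤ a1=3.216 → R1 fires; G=6 B=12 C=0 D=0 P=7
Draw 13: a1=2.814, a2=0.000, a3=0.000, a0=2.814; τ=−ln(0.6612)/2.814=0.147 → t=1.743; u2·a0=0.8718·2.814=2.453 ≤ a1=2.814 → R1 fires; G=7 B=12 C=0 D=0 P=6
Draw 14: a1=2.412, a2=0.000, a3=0.000, a0=2.412; τ=−ln(0.2990)/2.412=0.501 → t=2.244 > T=2.2: stop.
B first becomes ≥ 8 when it reaches 8 at the event at t=0.033.

Threshold first reached at t = 0.033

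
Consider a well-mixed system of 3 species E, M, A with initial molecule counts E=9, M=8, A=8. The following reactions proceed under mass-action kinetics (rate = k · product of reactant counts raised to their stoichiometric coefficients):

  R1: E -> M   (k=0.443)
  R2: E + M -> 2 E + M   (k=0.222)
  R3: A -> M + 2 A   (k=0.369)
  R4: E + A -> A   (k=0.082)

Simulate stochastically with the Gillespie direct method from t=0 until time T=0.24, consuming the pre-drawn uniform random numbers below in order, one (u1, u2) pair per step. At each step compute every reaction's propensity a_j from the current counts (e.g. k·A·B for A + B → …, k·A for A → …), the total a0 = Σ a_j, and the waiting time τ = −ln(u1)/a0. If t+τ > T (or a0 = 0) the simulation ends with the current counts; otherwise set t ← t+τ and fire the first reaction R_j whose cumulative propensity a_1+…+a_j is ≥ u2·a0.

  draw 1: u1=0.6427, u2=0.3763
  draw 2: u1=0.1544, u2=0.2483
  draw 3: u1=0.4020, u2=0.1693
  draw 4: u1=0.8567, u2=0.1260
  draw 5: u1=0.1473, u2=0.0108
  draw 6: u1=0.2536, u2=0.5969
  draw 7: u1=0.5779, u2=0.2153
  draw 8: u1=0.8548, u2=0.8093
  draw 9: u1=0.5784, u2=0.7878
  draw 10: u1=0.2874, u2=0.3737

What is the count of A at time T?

A at T = 10

t=0.000: E=9 M=8 A=8
Draw 1: a1=3.987, a2=15.984, a3=2.952, a4=5.904, a0=28.827; τ=−ln(0.6427)/28.827=0.015 → t=0.015; u2·a0=0.3763·28.827=10.848; a1=3.987 < 10.848 ≤ a1+a2=19.971 → R2 fires; E=10 M=8 A=8
Draw 2: a1=4.430, a2=17.760, a3=2.952, a4=6.560, a0=31.702; τ=−ln(0.1544)/31.702=0.059 → t=0.074; u2·a0=0.2483·31.702=7.872; a1=4.430 < 7.872 ≤ a1+a2=22.190 → R2 fires; E=11 M=8 A=8
Draw 3: a1=4.873, a2=19.536, a3=2.952, a4=7.216, a0=34.577; τ=−ln(0.4020)/34.577=0.026 → t=0.101; u2·a0=0.1693·34.577=5.854; a1=4.873 < 5.854 ≤ a1+a2=24.409 → R2 fires; E=12 M=8 A=8
Draw 4: a1=5.316, a2=21.312, a3=2.952, a4=7.872, a0=37.452; τ=−ln(0.8567)/37.452=0.004 → t=0.105; u2·a0=0.1260·37.452=4.719 ≤ a1=5.316 → R1 fires; E=11 M=9 A=8
Draw 5: a1=4.873, a2=21.978, a3=2.952, a4=7.216, a0=37.019; τ=−ln(0.1473)/37.019=0.052 → t=0.156; u2·a0=0.0108·37.019=0.400 ≤ a1=4.873 → R1 fires; E=10 M=10 A=8
Draw 6: a1=4.430, a2=22.200, a3=2.952, a4=6.560, a0=36.142; τ=−ln(0.2536)/36.142=0.038 → t=0.194; u2·a0=0.5969·36.142=21.573; a1=4.430 < 21.573 ≤ a1+a2=26.630 → R2 fires; E=11 M=10 A=8
Draw 7: a1=4.873, a2=24.420, a3=2.952, a4=7.216, a0=39.461; τ=−ln(0.5779)/39.461=0.014 → t=0.208; u2·a0=0.2153·39.461=8.496; a1=4.873 < 8.496 ≤ a1+a2=29.293 → R2 fires; E=12 M=10 A=8
Draw 8: a1=5.316, a2=26.640, a3=2.952, a4=7.872, a0=42.780; τ=−ln(0.8548)/42.780=0.004 → t=0.212; u2·a0=0.8093·42.780=34.622; a1+a2=31.956 < 34.622 ≤ a1+…+a3=34.908 → R3 fires; E=12 M=11 A=9
Draw 9: a1=5.316, a2=29.304, a3=3.321, a4=8.856, a0=46.797; τ=−ln(0.5784)/46.797=0.012 → t=0.224; u2·a0=0.7878·46.797=36.867; a1+a2=34.620 < 36.867 ≤ a1+…+a3=37.941 → R3 fires; E=12 M=12 A=10
Draw 10: a1=5.316, a2=31.968, a3=3.690, a4=9.840, a0=50.814; τ=−ln(0.2874)/50.814=0.025 → t=0.248 > T=0.24: stop.
Read off A at T=0.24: 10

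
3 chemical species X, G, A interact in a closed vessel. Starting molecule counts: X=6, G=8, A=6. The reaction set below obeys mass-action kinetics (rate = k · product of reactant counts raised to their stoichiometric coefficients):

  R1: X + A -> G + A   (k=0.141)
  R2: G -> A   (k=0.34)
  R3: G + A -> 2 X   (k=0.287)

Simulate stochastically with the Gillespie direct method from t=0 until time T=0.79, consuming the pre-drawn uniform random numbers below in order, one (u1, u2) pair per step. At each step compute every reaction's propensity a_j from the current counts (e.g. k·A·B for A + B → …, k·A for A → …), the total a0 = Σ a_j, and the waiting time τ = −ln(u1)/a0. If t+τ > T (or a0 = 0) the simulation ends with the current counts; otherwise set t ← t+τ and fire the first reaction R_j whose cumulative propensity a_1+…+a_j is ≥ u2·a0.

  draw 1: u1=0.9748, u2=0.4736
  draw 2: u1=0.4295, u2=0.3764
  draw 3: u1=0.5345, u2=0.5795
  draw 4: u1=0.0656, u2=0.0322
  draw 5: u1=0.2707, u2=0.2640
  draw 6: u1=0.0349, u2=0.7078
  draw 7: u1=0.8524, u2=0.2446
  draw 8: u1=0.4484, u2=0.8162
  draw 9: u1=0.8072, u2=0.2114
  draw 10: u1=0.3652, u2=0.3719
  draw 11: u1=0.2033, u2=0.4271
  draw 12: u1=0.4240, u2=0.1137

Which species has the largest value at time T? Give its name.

t=0.000: X=6 G=8 A=6
Draw 1: a1=5.076, a2=2.720, a3=13.776, a0=21.572; τ=−ln(0.9748)/21.572=0.001 → t=0.001; u2·a0=0.4736·21.572=10.216; a1+a2=7.796 < 10.216 ≤ a1+…+a3=21.572 → R3 fires; X=8 G=7 A=5
Draw 2: a1=5.640, a2=2.380, a3=10.045, a0=18.065; τ=−ln(0.4295)/18.065=0.047 → t=0.048; u2·a0=0.3764·18.065=6.800; a1=5.640 < 6.800 ≤ a1+a2=8.020 → R2 fires; X=8 G=6 A=6
Draw 3: a1=6.768, a2=2.040, a3=10.332, a0=19.140; τ=−ln(0.5345)/19.140=0.033 → t=0.081; u2·a0=0.5795·19.140=11.092; a1+a2=8.808 < 11.092 ≤ a1+…+a3=19.140 → R3 fires; X=10 G=5 A=5
Draw 4: a1=7.050, a2=1.700, a3=7.175, a0=15.925; τ=−ln(0.0656)/15.925=0.171 → t=0.252; u2·a0=0.0322·15.925=0.513 ≤ a1=7.050 → R1 fires; X=9 G=6 A=5
Draw 5: a1=6.345, a2=2.040, a3=8.610, a0=16.995; τ=−ln(0.2707)/16.995=0.077 → t=0.329; u2·a0=0.2640·16.995=4.487 ≤ a1=6.345 → R1 fires; X=8 G=7 A=5
Draw 6: a1=5.640, a2=2.380, a3=10.045, a0=18.065; τ=−ln(0.0349)/18.065=0.186 → t=0.514; u2·a0=0.7078·18.065=12.786; a1+a2=8.020 < 12.786 ≤ a1+…+a3=18.065 → R3 fires; X=10 G=6 A=4
Draw 7: a1=5.640, a2=2.040, a3=6.888, a0=14.568; τ=−ln(0.8524)/14.568=0.011 → t=0.525; u2·a0=0.2446·14.568=3.563 ≤ a1=5.640 → R1 fires; X=9 G=7 A=4
Draw 8: a1=5.076, a2=2.380, a3=8.036, a0=15.492; τ=−ln(0.4484)/15.492=0.052 → t=0.577; u2·a0=0.8162·15.492=12.645; a1+a2=7.456 < 12.645 ≤ a1+…+a3=15.492 → R3 fires; X=11 G=6 A=3
Draw 9: a1=4.653, a2=2.040, a3=5.166, a0=11.859; τ=−ln(0.8072)/11.859=0.018 → t=0.595; u2·a0=0.2114·11.859=2.507 ≤ a1=4.653 → R1 fires; X=10 G=7 A=3
Draw 10: a1=4.230, a2=2.380, a3=6.027, a0=12.637; τ=−ln(0.3652)/12.637=0.080 → t=0.675; u2·a0=0.3719·12.637=4.700; a1=4.230 < 4.700 ≤ a1+a2=6.610 → R2 fires; X=10 G=6 A=4
Draw 11: a1=5.640, a2=2.040, a3=6.888, a0=14.568; τ=−ln(0.2033)/14.568=0.109 → t=0.784; u2·a0=0.4271·14.568=6.222; a1=5.640 < 6.222 ≤ a1+a2=7.680 → R2 fires; X=10 G=5 A=5
Draw 12: a1=7.050, a2=1.700, a3=7.175, a0=15.925; τ=−ln(0.4240)/15.925=0.054 → t=0.838 > T=0.79: stop.
At T=0.79: X=10 G=5 A=5; the largest is X.

Dominant species at T: X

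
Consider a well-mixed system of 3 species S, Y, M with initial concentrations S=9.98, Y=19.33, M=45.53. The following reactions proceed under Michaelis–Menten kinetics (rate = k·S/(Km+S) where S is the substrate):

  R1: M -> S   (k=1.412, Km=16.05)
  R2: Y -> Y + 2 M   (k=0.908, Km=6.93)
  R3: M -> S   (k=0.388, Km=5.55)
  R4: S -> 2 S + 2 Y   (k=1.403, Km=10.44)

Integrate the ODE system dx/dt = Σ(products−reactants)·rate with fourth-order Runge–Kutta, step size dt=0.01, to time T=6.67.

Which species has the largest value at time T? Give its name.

Dominant species at T: M

RK4 with dt=0.01: 667 steps to T=6.67. Trajectory (selected grid times):
t=0.00: S=9.98 Y=19.33 M=45.53
t=0.74: S=11.53 Y=20.38 M=45.50
t=1.48: S=13.13 Y=21.51 M=45.48
t=2.22: S=14.75 Y=22.69 M=45.47
t=2.96: S=16.40 Y=23.94 M=45.48
t=3.71: S=18.09 Y=25.25 M=45.50
t=4.45: S=19.79 Y=26.59 M=45.53
t=5.19: S=21.51 Y=27.96 M=45.58
t=5.93: S=23.25 Y=29.38 M=45.63
t=6.67: S=25.00 Y=30.83 M=45.69
At T=6.67: S=25.00 Y=30.83 M=45.69; the largest is M.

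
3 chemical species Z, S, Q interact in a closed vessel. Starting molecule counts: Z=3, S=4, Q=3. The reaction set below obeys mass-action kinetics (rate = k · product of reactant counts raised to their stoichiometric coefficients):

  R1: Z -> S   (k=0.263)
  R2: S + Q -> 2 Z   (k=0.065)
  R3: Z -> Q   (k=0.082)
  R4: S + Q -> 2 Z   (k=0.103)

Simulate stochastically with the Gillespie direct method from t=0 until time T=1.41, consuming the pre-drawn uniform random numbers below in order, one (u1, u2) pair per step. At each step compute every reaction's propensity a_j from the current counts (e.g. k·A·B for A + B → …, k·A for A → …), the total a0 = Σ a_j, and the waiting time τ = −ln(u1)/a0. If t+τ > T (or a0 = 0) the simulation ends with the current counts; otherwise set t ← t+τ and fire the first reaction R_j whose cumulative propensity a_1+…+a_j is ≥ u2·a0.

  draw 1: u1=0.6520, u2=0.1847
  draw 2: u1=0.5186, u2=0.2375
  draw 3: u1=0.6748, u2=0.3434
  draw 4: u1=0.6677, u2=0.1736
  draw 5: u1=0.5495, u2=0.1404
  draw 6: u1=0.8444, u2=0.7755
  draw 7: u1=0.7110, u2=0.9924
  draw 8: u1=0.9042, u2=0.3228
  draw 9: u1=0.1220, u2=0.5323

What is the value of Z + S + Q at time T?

Value at T = 10

Check how each reaction changes W = Z + S + Q (weight of products minus weight of reactants):
R1: Z -> S: (1·1) − (1·1) = 1 − 1 = 0
R2: S + Q -> 2 Z: (1·2) − (1·1 + 1·1) = 2 − 2 = 0
R3: Z -> Q: (1·1) − (1·1) = 1 − 1 = 0
R4: S + Q -> 2 Z: (1·2) − (1·1 + 1·1) = 2 − 2 = 0
Every reaction leaves W unchanged, so W is conserved and no simulation is needed: W(T) = W(0) = 3 + 4 + 3 = 10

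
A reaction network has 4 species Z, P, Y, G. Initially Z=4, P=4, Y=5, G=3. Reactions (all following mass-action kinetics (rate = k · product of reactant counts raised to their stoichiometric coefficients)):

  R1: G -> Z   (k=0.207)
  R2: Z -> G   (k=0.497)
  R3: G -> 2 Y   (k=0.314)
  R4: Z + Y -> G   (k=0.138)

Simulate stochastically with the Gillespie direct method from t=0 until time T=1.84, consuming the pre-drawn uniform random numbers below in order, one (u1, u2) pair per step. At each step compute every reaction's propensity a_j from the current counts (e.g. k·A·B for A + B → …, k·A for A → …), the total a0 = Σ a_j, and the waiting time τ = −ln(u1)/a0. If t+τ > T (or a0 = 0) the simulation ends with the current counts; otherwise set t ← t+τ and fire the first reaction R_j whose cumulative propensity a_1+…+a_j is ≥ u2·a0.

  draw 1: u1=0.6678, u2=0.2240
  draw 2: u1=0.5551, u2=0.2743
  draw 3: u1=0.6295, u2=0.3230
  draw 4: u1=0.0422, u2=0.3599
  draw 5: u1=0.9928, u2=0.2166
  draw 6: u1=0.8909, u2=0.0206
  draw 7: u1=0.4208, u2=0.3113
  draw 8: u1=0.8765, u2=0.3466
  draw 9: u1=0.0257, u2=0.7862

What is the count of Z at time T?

t=0.000: Z=4 P=4 Y=5 G=3
Draw 1: a1=0.621, a2=1.988, a3=0.942, a4=2.760, a0=6.311; τ=−ln(0.6678)/6.311=0.064 → t=0.064; u2·a0=0.2240·6.311=1.414; a1=0.621 < 1.414 ≤ a1+a2=2.609 → R2 fires; Z=3 P=4 Y=5 G=4
Draw 2: a1=0.828, a2=1.491, a3=1.256, a4=2.070, a0=5.645; τ=−ln(0.5551)/5.645=0.104 → t=0.168; u2·a0=0.2743·5.645=1.548; a1=0.828 < 1.548 ≤ a1+a2=2.319 → R2 fires; Z=2 P=4 Y=5 G=5
Draw 3: a1=1.035, a2=0.994, a3=1.570, a4=1.380, a0=4.979; τ=−ln(0.6295)/4.979=0.093 → t=0.261; u2·a0=0.3230·4.979=1.608; a1=1.035 < 1.608 ≤ a1+a2=2.029 → R2 fires; Z=1 P=4 Y=5 G=6
Draw 4: a1=1.242, a2=0.497, a3=1.884, a4=0.690, a0=4.313; τ=−ln(0.0422)/4.313=0.734 → t=0.995; u2·a0=0.3599·4.313=1.552; a1=1.242 < 1.552 ≤ a1+a2=1.739 → R2 fires; Z=0 P=4 Y=5 G=7
Draw 5: a1=1.449, a2=0.000, a3=2.198, a4=0.000, a0=3.647; τ=−ln(0.9928)/3.647=0.002 → t=0.997; u2·a0=0.2166·3.647=0.790 ≤ a1=1.449 → R1 fires; Z=1 P=4 Y=5 G=6
Draw 6: a1=1.242, a2=0.497, a3=1.884, a4=0.690, a0=4.313; τ=−ln(0.8909)/4.313=0.027 → t=1.024; u2·a0=0.0206·4.313=0.089 ≤ a1=1.242 → R1 fires; Z=2 P=4 Y=5 G=5
Draw 7: a1=1.035, a2=0.994, a3=1.570, a4=1.380, a0=4.979; τ=−ln(0.4208)/4.979=0.174 → t=1.198; u2·a0=0.3113·4.979=1.550; a1=1.035 < 1.550 ≤ a1+a2=2.029 → R2 fires; Z=1 P=4 Y=5 G=6
Draw 8: a1=1.242, a2=0.497, a3=1.884, a4=0.690, a0=4.313; τ=−ln(0.8765)/4.313=0.031 → t=1.228; u2·a0=0.3466·4.313=1.495; a1=1.242 < 1.495 ≤ a1+a2=1.739 → R2 fires; Z=0 P=4 Y=5 G=7
Draw 9: a1=1.449, a2=0.000, a3=2.198, a4=0.000, a0=3.647; τ=−ln(0.0257)/3.647=1.004 → t=2.232 > T=1.84: stop.
Read off Z at T=1.84: 0

Z at T = 0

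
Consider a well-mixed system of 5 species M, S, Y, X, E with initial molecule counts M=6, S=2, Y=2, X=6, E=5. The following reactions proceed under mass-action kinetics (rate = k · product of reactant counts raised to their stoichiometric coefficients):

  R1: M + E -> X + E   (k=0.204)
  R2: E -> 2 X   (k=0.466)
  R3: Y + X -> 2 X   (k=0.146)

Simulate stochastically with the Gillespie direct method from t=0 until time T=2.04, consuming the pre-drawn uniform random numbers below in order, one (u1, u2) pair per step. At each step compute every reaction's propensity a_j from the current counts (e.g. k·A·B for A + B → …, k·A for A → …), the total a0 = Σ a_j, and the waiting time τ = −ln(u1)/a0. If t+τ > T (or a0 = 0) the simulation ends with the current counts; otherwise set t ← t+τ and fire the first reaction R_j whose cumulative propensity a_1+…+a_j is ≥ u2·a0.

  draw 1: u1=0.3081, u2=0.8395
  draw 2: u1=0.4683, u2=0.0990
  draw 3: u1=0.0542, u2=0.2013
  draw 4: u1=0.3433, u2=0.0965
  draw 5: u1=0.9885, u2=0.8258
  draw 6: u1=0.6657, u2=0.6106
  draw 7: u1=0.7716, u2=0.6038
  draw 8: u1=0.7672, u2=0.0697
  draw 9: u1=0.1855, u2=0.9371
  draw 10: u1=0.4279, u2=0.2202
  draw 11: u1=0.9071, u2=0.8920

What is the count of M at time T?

t=0.000: M=6 S=2 Y=2 X=6 E=5
Draw 1: a1=6.120, a2=2.330, a3=1.752, a0=10.202; τ=−ln(0.3081)/10.202=0.115 → t=0.115; u2·a0=0.8395·10.202=8.565; a1+a2=8.450 < 8.565 ≤ a1+…+a3=10.202 → R3 fires; M=6 S=2 Y=1 X=7 E=5
Draw 2: a1=6.120, a2=2.330, a3=1.022, a0=9.472; τ=−ln(0.4683)/9.472=0.080 → t=0.195; u2·a0=0.0990·9.472=0.938 ≤ a1=6.120 → R1 fires; M=5 S=2 Y=1 X=8 E=5
Draw 3: a1=5.100, a2=2.330, a3=1.168, a0=8.598; τ=−ln(0.0542)/8.598=0.339 → t=0.535; u2·a0=0.2013·8.598=1.731 ≤ a1=5.100 → R1 fires; M=4 S=2 Y=1 X=9 E=5
Draw 4: a1=4.080, a2=2.330, a3=1.314, a0=7.724; τ=−ln(0.3433)/7.724=0.138 → t=0.673; u2·a0=0.0965·7.724=0.745 ≤ a1=4.080 → R1 fires; M=3 S=2 Y=1 X=10 E=5
Draw 5: a1=3.060, a2=2.330, a3=1.460, a0=6.850; τ=−ln(0.9885)/6.850=0.002 → t=0.675; u2·a0=0.8258·6.850=5.657; a1+a2=5.390 < 5.657 ≤ a1+…+a3=6.850 → R3 fires; M=3 S=2 Y=0 X=11 E=5
Draw 6: a1=3.060, a2=2.330, a3=0.000, a0=5.390; τ=−ln(0.6657)/5.390=0.075 → t=0.750; u2·a0=0.6106·5.390=3.291; a1=3.060 < 3.291 ≤ a1+a2=5.390 → R2 fires; M=3 S=2 Y=0 X=13 E=4
Draw 7: a1=2.448, a2=1.864, a3=0.000, a0=4.312; τ=−ln(0.7716)/4.312=0.060 → t=0.810; u2·a0=0.6038·4.312=2.604; a1=2.448 < 2.604 ≤ a1+a2=4.312 → R2 fires; M=3 S=2 Y=0 X=15 E=3
Draw 8: a1=1.836, a2=1.398, a3=0.000, a0=3.234; τ=−ln(0.7672)/3.234=0.082 → t=0.892; u2·a0=0.0697·3.234=0.225 ≤ a1=1.836 → R1 fires; M=2 S=2 Y=0 X=16 E=3
Draw 9: a1=1.224, a2=1.398, a3=0.000, a0=2.622; τ=−ln(0.1855)/2.622=0.643 → t=1.535; u2·a0=0.9371·2.622=2.457; a1=1.224 < 2.457 ≤ a1+a2=2.622 → R2 fires; M=2 S=2 Y=0 X=18 E=2
Draw 10: a1=0.816, a2=0.932, a3=0.000, a0=1.748; τ=−ln(0.4279)/1.748=0.486 → t=2.020; u2·a0=0.2202·1.748=0.385 ≤ a1=0.816 → R1 fires; M=1 S=2 Y=0 X=19 E=2
Draw 11: a1=0.408, a2=0.932, a3=0.000, a0=1.340; τ=−ln(0.9071)/1.340=0.073 → t=2.093 > T=2.04: stop.
Read off M at T=2.04: 1

M at T = 1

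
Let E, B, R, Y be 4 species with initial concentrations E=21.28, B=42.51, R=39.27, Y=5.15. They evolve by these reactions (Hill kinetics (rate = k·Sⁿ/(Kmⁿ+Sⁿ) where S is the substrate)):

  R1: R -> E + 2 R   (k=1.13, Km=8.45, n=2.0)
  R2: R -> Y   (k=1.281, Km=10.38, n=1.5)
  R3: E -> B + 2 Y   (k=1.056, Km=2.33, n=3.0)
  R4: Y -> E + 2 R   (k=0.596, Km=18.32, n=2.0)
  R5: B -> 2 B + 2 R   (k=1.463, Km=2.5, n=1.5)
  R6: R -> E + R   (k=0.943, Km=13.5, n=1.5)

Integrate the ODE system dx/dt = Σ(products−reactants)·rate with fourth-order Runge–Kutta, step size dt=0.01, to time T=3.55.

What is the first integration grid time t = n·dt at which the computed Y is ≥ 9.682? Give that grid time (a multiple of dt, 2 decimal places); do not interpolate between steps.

RK4 with dt=0.01: 355 steps to T=3.55. Trajectory (selected grid times):
t=0.00: E=21.28 B=42.51 R=39.27 Y=5.15
t=0.39: E=21.62 B=43.48 R=40.42 Y=6.39
t=0.79: E=21.98 B=44.48 R=41.61 Y=7.66
t=1.18: E=22.34 B=45.46 R=42.80 Y=8.89
t=1.43: E=22.58 B=46.08 R=43.57 Y=9.67
t=1.44: E=22.59 B=46.11 R=43.60 Y=9.70
t=1.58: E=22.73 B=46.46 R=44.03 Y=10.14
t=1.97: E=23.12 B=47.43 R=45.25 Y=11.35
t=2.37: E=23.53 B=48.43 R=46.53 Y=12.59
t=2.76: E=23.94 B=49.41 R=47.79 Y=13.78
t=3.16: E=24.38 B=50.41 R=49.10 Y=15.00
t=3.55: E=24.81 B=51.39 R=50.40 Y=16.19
Y(1.43)=9.672 < 9.682 but Y(1.44)=9.704 ≥ 9.682, so the first grid time is t=1.44.

Threshold first reached at t = 1.44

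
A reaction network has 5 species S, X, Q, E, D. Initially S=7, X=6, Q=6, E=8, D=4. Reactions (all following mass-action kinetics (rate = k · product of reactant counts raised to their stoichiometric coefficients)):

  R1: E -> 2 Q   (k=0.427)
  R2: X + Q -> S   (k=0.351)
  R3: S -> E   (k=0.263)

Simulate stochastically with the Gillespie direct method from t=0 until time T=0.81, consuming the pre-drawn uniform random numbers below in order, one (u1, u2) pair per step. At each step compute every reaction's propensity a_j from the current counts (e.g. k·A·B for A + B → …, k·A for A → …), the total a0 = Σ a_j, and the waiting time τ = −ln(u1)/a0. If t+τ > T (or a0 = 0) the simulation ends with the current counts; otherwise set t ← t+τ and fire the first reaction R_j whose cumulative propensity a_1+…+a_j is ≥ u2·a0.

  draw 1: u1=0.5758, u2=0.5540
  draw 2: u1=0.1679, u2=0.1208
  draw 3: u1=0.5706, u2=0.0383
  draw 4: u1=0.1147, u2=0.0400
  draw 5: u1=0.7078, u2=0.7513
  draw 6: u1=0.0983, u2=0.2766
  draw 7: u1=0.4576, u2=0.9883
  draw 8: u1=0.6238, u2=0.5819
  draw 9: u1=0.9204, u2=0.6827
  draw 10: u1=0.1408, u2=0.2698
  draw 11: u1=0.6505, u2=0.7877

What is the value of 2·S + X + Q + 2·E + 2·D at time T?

Check how each reaction changes W = 2·S + X + Q + 2·E + 2·D (weight of products minus weight of reactants):
R1: E -> 2 Q: (1·2) − (2·1) = 2 − 2 = 0
R2: X + Q -> S: (2·1) − (1·1 + 1·1) = 2 − 2 = 0
R3: S -> E: (2·1) − (2·1) = 2 − 2 = 0
Every reaction leaves W unchanged, so W is conserved and no simulation is needed: W(T) = W(0) = 2·7 + 6 + 6 + 2·8 + 2·4 = 50

Value at T = 50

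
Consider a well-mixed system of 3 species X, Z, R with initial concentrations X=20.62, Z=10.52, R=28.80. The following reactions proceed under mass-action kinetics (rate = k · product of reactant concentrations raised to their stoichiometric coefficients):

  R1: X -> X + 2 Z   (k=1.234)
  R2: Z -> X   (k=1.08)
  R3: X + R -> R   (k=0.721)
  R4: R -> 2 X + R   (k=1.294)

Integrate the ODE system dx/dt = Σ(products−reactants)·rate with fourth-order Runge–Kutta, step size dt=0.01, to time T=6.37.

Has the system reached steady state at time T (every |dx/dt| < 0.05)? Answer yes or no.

RK4 with dt=0.01: 637 steps to T=6.37. Trajectory (selected grid times):
t=0.00: X=20.62 Z=10.52 R=28.80
t=0.71: X=4.16 Z=10.97 R=28.80
t=1.42: X=4.12 Z=10.16 R=28.80
t=2.12: X=4.10 Z=9.75 R=28.80
t=2.83: X=4.09 Z=9.53 R=28.80
t=3.54: X=4.08 Z=9.42 R=28.80
t=4.25: X=4.08 Z=9.37 R=28.80
t=4.95: X=4.08 Z=9.34 R=28.80
t=5.66: X=4.07 Z=9.32 R=28.80
t=6.37: X=4.07 Z=9.32 R=28.80
Rates at T: R1=5.0274, R2=10.0622, R3=84.5970, R4=37.2672
dx/dt at T (Σ net stoichiometry × rate): X=-0.0004, Z=-0.0074, R=+0.0000
Largest |dx/dt| is |-0.0074| (Z) < 0.05 → steady.

Steady state at T: yes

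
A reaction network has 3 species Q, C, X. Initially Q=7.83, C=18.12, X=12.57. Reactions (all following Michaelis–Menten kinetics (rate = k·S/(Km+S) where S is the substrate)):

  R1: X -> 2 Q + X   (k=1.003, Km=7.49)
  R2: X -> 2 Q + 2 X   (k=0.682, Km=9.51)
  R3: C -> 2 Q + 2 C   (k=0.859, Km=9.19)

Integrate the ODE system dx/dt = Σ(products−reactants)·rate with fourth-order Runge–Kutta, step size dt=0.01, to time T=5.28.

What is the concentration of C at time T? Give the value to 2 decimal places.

RK4 with dt=0.01: 528 steps to T=5.28. Trajectory (selected grid times):
t=0.00: Q=7.83 C=18.12 X=12.57
t=0.59: Q=9.71 C=18.46 X=12.80
t=1.17: Q=11.57 C=18.79 X=13.03
t=1.76: Q=13.47 C=19.13 X=13.26
t=2.35: Q=15.39 C=19.48 X=13.50
t=2.93: Q=17.28 C=19.82 X=13.73
t=3.52: Q=19.22 C=20.16 X=13.97
t=4.11: Q=21.17 C=20.51 X=14.21
t=4.69: Q=23.10 C=20.86 X=14.45
t=5.28: Q=25.08 C=21.21 X=14.69
Read off C at T=5.28: 21.21

C at T = 21.21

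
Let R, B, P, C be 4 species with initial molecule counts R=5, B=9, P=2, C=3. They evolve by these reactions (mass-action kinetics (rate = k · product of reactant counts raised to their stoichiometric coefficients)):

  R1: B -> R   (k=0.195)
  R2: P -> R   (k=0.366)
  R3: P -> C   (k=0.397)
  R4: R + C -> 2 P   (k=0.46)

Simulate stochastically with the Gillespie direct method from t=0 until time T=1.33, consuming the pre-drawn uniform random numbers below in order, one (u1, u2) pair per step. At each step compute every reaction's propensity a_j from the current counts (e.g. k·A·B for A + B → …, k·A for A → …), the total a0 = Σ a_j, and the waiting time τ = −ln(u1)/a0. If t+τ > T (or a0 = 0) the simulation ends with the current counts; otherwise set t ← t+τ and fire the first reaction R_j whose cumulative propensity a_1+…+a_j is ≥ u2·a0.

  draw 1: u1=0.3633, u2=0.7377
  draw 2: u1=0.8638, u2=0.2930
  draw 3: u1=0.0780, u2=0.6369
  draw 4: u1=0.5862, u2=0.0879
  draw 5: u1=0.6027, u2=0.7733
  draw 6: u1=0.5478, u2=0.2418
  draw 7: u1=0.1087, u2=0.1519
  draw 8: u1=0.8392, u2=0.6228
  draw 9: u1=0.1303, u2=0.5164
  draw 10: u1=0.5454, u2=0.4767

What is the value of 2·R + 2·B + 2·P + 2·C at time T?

Check how each reaction changes W = 2·R + 2·B + 2·P + 2·C (weight of products minus weight of reactants):
R1: B -> R: (2·1) − (2·1) = 2 − 2 = 0
R2: P -> R: (2·1) − (2·1) = 2 − 2 = 0
R3: P -> C: (2·1) − (2·1) = 2 − 2 = 0
R4: R + C -> 2 P: (2·2) − (2·1 + 2·1) = 4 − 4 = 0
Every reaction leaves W unchanged, so W is conserved and no simulation is needed: W(T) = W(0) = 2·5 + 2·9 + 2·2 + 2·3 = 38

Value at T = 38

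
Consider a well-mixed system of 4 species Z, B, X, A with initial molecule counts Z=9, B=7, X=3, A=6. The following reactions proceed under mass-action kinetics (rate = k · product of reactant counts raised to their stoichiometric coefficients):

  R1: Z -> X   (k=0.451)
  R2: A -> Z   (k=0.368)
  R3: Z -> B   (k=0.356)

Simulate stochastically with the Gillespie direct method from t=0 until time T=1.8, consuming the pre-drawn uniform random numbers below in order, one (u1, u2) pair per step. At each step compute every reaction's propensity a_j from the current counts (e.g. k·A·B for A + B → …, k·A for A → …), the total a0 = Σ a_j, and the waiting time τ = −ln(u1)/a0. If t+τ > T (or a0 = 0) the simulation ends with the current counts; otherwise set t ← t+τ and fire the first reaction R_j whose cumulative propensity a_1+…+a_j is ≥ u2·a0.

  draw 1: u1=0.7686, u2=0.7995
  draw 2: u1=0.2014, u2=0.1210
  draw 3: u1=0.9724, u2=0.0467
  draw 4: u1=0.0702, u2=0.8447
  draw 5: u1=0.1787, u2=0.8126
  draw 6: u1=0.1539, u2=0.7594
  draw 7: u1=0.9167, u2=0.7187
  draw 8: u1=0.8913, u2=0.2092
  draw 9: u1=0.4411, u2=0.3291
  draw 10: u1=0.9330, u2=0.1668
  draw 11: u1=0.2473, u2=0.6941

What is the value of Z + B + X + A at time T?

Check how each reaction changes W = Z + B + X + A (weight of products minus weight of reactants):
R1: Z -> X: (1·1) − (1·1) = 1 − 1 = 0
R2: A -> Z: (1·1) − (1·1) = 1 − 1 = 0
R3: Z -> B: (1·1) − (1·1) = 1 − 1 = 0
Every reaction leaves W unchanged, so W is conserved and no simulation is needed: W(T) = W(0) = 9 + 7 + 3 + 6 = 25

Value at T = 25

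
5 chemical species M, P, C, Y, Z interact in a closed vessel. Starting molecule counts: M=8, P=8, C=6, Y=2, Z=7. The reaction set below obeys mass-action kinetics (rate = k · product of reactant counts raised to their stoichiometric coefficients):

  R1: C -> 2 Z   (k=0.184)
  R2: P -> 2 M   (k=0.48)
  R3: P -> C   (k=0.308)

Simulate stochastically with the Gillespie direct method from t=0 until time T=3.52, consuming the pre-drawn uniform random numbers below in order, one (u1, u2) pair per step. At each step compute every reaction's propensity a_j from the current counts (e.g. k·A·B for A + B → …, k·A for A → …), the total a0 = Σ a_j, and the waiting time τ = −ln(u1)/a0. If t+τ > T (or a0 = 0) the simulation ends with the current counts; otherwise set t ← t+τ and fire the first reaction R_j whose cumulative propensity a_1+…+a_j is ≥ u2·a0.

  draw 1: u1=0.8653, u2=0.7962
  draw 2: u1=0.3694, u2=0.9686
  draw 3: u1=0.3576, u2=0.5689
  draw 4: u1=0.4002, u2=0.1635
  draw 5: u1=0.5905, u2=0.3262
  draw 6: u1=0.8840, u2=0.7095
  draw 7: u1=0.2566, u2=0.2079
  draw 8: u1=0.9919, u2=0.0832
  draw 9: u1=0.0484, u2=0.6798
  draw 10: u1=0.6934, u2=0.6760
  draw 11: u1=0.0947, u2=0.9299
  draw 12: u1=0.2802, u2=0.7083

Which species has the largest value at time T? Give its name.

t=0.000: M=8 P=8 C=6 Y=2 Z=7
Draw 1: a1=1.104, a2=3.840, a3=2.464, a0=7.408; τ=−ln(0.8653)/7.408=0.020 → t=0.020; u2·a0=0.7962·7.408=5.898; a1+a2=4.944 < 5.898 ≤ a1+…+a3=7.408 → R3 fires; M=8 P=7 C=7 Y=2 Z=7
Draw 2: a1=1.288, a2=3.360, a3=2.156, a0=6.804; τ=−ln(0.3694)/6.804=0.146 → t=0.166; u2·a0=0.9686·6.804=6.590; a1+a2=4.648 < 6.590 ≤ a1+…+a3=6.804 → R3 fires; M=8 P=6 C=8 Y=2 Z=7
Draw 3: a1=1.472, a2=2.880, a3=1.848, a0=6.200; τ=−ln(0.3576)/6.200=0.166 → t=0.332; u2·a0=0.5689·6.200=3.527; a1=1.472 < 3.527 ≤ a1+a2=4.352 → R2 fires; M=10 P=5 C=8 Y=2 Z=7
Draw 4: a1=1.472, a2=2.400, a3=1.540, a0=5.412; τ=−ln(0.4002)/5.412=0.169 → t=0.501; u2·a0=0.1635·5.412=0.885 ≤ a1=1.472 → R1 fires; M=10 P=5 C=7 Y=2 Z=9
Draw 5: a1=1.288, a2=2.400, a3=1.540, a0=5.228; τ=−ln(0.5905)/5.228=0.101 → t=0.602; u2·a0=0.3262·5.228=1.705; a1=1.288 < 1.705 ≤ a1+a2=3.688 → R2 fires; M=12 P=4 C=7 Y=2 Z=9
Draw 6: a1=1.288, a2=1.920, a3=1.232, a0=4.440; τ=−ln(0.8840)/4.440=0.028 → t=0.630; u2·a0=0.7095·4.440=3.150; a1=1.288 < 3.150 ≤ a1+a2=3.208 → R2 fires; M=14 P=3 C=7 Y=2 Z=9
Draw 7: a1=1.288, a2=1.440, a3=0.924, a0=3.652; τ=−ln(0.2566)/3.652=0.372 → t=1.002; u2·a0=0.2079·3.652=0.759 ≤ a1=1.288 → R1 fires; M=14 P=3 C=6 Y=2 Z=11
Draw 8: a1=1.104, a2=1.440, a3=0.924, a0=3.468; τ=−ln(0.9919)/3.468=0.002 → t=1.004; u2·a0=0.0832·3.468=0.289 ≤ a1=1.104 → R1 fires; M=14 P=3 C=5 Y=2 Z=13
Draw 9: a1=0.920, a2=1.440, a3=0.924, a0=3.284; τ=−ln(0.0484)/3.284=0.922 → t=1.926; u2·a0=0.6798·3.284=2.232; a1=0.920 < 2.232 ≤ a1+a2=2.360 → R2 fires; M=16 P=2 C=5 Y=2 Z=13
Draw 10: a1=0.920, a2=0.960, a3=0.616, a0=2.496; τ=−ln(0.6934)/2.496=0.147 → t=2.073; u2·a0=0.6760·2.496=1.687; a1=0.920 < 1.687 ≤ a1+a2=1.880 → R2 fires; M=18 P=1 C=5 Y=2 Z=13
Draw 11: a1=0.920, a2=0.480, a3=0.308, a0=1.708; τ=−ln(0.0947)/1.708=1.380 → t=3.453; u2·a0=0.9299·1.708=1.588; a1+a2=1.400 < 1.588 ≤ a1+…+a3=1.708 → R3 fires; M=18 P=0 C=6 Y=2 Z=13
Draw 12: a1=1.104, a2=0.000, a3=0.000, a0=1.104; τ=−ln(0.2802)/1.104=1.152 → t=4.606 > T=3.52: stop.
At T=3.52: M=18 P=0 C=6 Y=2 Z=13; the largest is M.

Dominant species at T: M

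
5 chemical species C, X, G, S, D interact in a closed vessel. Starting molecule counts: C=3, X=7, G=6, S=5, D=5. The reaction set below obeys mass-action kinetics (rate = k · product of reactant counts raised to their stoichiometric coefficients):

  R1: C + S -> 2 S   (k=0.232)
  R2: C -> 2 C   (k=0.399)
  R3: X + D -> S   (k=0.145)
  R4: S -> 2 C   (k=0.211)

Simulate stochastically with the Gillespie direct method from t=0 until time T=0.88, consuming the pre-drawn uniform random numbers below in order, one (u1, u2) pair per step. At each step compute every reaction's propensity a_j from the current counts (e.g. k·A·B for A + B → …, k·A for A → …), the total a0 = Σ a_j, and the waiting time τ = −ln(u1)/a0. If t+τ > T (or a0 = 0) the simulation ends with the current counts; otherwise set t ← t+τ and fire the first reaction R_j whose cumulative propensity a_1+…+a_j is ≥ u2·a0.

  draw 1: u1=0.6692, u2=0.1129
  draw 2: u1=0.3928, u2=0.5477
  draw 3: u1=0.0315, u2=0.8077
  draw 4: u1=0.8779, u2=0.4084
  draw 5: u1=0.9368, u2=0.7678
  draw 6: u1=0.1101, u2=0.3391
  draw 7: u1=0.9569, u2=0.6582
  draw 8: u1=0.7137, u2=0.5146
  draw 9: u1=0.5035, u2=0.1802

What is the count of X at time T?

t=0.000: C=3 X=7 G=6 S=5 D=5
Draw 1: a1=3.480, a2=1.197, a3=5.075, a4=1.055, a0=10.807; τ=−ln(0.6692)/10.807=0.037 → t=0.037; u2·a0=0.1129·10.807=1.220 ≤ a1=3.480 → R1 fires; C=2 X=7 G=6 S=6 D=5
Draw 2: a1=2.784, a2=0.798, a3=5.075, a4=1.266, a0=9.923; τ=−ln(0.3928)/9.923=0.094 → t=0.131; u2·a0=0.5477·9.923=5.435; a1+a2=3.582 < 5.435 ≤ a1+…+a3=8.657 → R3 fires; C=2 X=6 G=6 S=7 D=4
Draw 3: a1=3.248, a2=0.798, a3=3.480, a4=1.477, a0=9.003; τ=−ln(0.0315)/9.003=0.384 → t=0.515; u2·a0=0.8077·9.003=7.272; a1+a2=4.046 < 7.272 ≤ a1+…+a3=7.526 → R3 fires; C=2 X=5 G=6 S=8 D=3
Draw 4: a1=3.712, a2=0.798, a3=2.175, a4=1.688, a0=8.373; τ=−ln(0.8779)/8.373=0.016 → t=0.531; u2·a0=0.4084·8.373=3.420 ≤ a1=3.712 → R1 fires; C=1 X=5 G=6 S=9 D=3
Draw 5: a1=2.088, a2=0.399, a3=2.175, a4=1.899, a0=6.561; τ=−ln(0.9368)/6.561=0.010 → t=0.541; u2·a0=0.7678·6.561=5.038; a1+…+a3=4.662 < 5.038 ≤ a1+…+a4=6.561 → R4 fires; C=3 X=5 G=6 S=8 D=3
Draw 6: a1=5.568, a2=1.197, a3=2.175, a4=1.688, a0=10.628; τ=−ln(0.1101)/10.628=0.208 → t=0.749; u2·a0=0.3391·10.628=3.604 ≤ a1=5.568 → R1 fires; C=2 X=5 G=6 S=9 D=3
Draw 7: a1=4.176, a2=0.798, a3=2.175, a4=1.899, a0=9.048; τ=−ln(0.9569)/9.048=0.005 → t=0.753; u2·a0=0.6582·9.048=5.955; a1+a2=4.974 < 5.955 ≤ a1+…+a3=7.149 → R3 fires; C=2 X=4 G=6 S=10 D=2
Draw 8: a1=4.640, a2=0.798, a3=1.160, a4=2.110, a0=8.708; τ=−ln(0.7137)/8.708=0.039 → t=0.792; u2·a0=0.5146·8.708=4.481 ≤ a1=4.640 → R1 fires; C=1 X=4 G=6 S=11 D=2
Draw 9: a1=2.552, a2=0.399, a3=1.160, a4=2.321, a0=6.432; τ=−ln(0.5035)/6.432=0.107 → t=0.899 > T=0.88: stop.
Read off X at T=0.88: 4

X at T = 4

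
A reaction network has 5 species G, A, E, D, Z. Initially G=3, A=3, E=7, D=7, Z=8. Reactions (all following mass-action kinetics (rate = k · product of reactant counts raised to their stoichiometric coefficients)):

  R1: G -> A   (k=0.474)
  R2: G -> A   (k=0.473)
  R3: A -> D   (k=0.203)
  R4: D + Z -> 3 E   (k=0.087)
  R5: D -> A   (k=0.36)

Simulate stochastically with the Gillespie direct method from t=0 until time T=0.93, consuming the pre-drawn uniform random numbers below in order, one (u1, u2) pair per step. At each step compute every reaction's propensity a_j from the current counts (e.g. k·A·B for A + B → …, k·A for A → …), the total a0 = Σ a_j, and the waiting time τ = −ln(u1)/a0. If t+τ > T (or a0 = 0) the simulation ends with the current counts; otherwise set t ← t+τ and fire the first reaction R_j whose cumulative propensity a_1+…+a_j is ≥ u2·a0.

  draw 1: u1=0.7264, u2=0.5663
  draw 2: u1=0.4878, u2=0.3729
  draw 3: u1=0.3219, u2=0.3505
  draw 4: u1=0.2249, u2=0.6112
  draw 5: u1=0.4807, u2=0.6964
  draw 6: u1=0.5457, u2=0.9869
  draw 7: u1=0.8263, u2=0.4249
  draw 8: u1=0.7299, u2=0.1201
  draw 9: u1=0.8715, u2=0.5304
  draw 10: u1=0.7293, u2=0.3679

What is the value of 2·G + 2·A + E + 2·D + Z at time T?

Check how each reaction changes W = 2·G + 2·A + E + 2·D + Z (weight of products minus weight of reactants):
R1: G -> A: (2·1) − (2·1) = 2 − 2 = 0
R2: G -> A: (2·1) − (2·1) = 2 − 2 = 0
R3: A -> D: (2·1) − (2·1) = 2 − 2 = 0
R4: D + Z -> 3 E: (1·3) − (2·1 + 1·1) = 3 − 3 = 0
R5: D -> A: (2·1) − (2·1) = 2 − 2 = 0
Every reaction leaves W unchanged, so W is conserved and no simulation is needed: W(T) = W(0) = 2·3 + 2·3 + 7 + 2·7 + 8 = 41

Value at T = 41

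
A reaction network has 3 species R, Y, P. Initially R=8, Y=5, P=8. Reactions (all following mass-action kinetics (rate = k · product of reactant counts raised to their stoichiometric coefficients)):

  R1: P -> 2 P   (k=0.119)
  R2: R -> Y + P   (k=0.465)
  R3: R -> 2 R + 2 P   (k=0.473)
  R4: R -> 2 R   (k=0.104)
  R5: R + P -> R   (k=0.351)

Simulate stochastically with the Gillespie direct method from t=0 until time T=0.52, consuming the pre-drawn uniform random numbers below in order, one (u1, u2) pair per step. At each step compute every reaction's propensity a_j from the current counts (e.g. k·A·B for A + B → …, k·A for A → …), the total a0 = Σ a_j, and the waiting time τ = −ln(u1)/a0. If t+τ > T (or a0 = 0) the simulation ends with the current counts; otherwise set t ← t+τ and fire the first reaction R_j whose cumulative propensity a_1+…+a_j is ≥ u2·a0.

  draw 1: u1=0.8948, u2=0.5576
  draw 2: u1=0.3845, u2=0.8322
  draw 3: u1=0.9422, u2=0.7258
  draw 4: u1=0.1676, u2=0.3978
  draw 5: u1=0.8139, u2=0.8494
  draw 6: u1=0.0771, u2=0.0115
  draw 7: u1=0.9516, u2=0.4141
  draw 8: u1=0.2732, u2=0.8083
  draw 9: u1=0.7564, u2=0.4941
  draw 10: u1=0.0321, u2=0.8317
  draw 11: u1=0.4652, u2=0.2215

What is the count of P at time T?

P at T = 2

t=0.000: R=8 Y=5 P=8
Draw 1: a1=0.952, a2=3.720, a3=3.784, a4=0.832, a5=22.464, a0=31.752; τ=−ln(0.8948)/31.752=0.004 → t=0.004; u2·a0=0.5576·31.752=17.705; a1+…+a4=9.288 < 17.705 ≤ a1+…+a5=31.752 → R5 fires; R=8 Y=5 P=7
Draw 2: a1=0.833, a2=3.720, a3=3.784, a4=0.832, a5=19.656, a0=28.825; τ=−ln(0.3845)/28.825=0.033 → t=0.037; u2·a0=0.8322·28.825=23.988; a1+…+a4=9.169 < 23.988 ≤ a1+…+a5=28.825 → R5 fires; R=8 Y=5 P=6
Draw 3: a1=0.714, a2=3.720, a3=3.784, a4=0.832, a5=16.848, a0=25.898; τ=−ln(0.9422)/25.898=0.002 → t=0.039; u2·a0=0.7258·25.898=18.797; a1+…+a4=9.050 < 18.797 ≤ a1+…+a5=25.898 → R5 fires; R=8 Y=5 P=5
Draw 4: a1=0.595, a2=3.720, a3=3.784, a4=0.832, a5=14.040, a0=22.971; τ=−ln(0.1676)/22.971=0.078 → t=0.117; u2·a0=0.3978·22.971=9.138; a1+…+a4=8.931 < 9.138 ≤ a1+…+a5=22.971 → R5 fires; R=8 Y=5 P=4
Draw 5: a1=0.476, a2=3.720, a3=3.784, a4=0.832, a5=11.232, a0=20.044; τ=−ln(0.8139)/20.044=0.010 → t=0.127; u2·a0=0.8494·20.044=17.025; a1+…+a4=8.812 < 17.025 ≤ a1+…+a5=20.044 → R5 fires; R=8 Y=5 P=3
Draw 6: a1=0.357, a2=3.720, a3=3.784, a4=0.832, a5=8.424, a0=17.117; τ=−ln(0.0771)/17.117=0.150 → t=0.277; u2·a0=0.0115·17.117=0.197 ≤ a1=0.357 → R1 fires; R=8 Y=5 P=4
Draw 7: a1=0.476, a2=3.720, a3=3.784, a4=0.832, a5=11.232, a0=20.044; τ=−ln(0.9516)/20.044=0.002 → t=0.279; u2·a0=0.4141·20.044=8.300; a1+…+a3=7.980 < 8.300 ≤ a1+…+a4=8.812 → R4 fires; R=9 Y=5 P=4
Draw 8: a1=0.476, a2=4.185, a3=4.257, a4=0.936, a5=12.636, a0=22.490; τ=−ln(0.2732)/22.490=0.058 → t=0.337; u2·a0=0.8083·22.490=18.179; a1+…+a4=9.854 < 18.179 ≤ a1+…+a5=22.490 → R5 fires; R=9 Y=5 P=3
Draw 9: a1=0.357, a2=4.185, a3=4.257, a4=0.936, a5=9.477, a0=19.212; τ=−ln(0.7564)/19.212=0.015 → t=0.351; u2·a0=0.4941·19.212=9.493; a1+…+a3=8.799 < 9.493 ≤ a1+…+a4=9.735 → R4 fires; R=10 Y=5 P=3
Draw 10: a1=0.357, a2=4.650, a3=4.730, a4=1.040, a5=10.530, a0=21.307; τ=−ln(0.0321)/21.307=0.161 → t=0.513; u2·a0=0.8317·21.307=17.721; a1+…+a4=10.777 < 17.721 ≤ a1+…+a5=21.307 → R5 fires; R=10 Y=5 P=2
Draw 11: a1=0.238, a2=4.650, a3=4.730, a4=1.040, a5=7.020, a0=17.678; τ=−ln(0.4652)/17.678=0.043 → t=0.556 > T=0.52: stop.
Read off P at T=0.52: 2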